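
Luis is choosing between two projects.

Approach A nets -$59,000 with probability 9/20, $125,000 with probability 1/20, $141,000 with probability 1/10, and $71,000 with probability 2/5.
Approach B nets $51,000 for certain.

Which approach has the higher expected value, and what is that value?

Approach B ($51,000)

Approach A = 9/20 × (-59000) + 1/20 × 125000 + 1/10 × 141000 + 2/5 × 71000 = -26550 + 6250 + 14100 + 28400 = 22200
Approach B: 51000 (certain)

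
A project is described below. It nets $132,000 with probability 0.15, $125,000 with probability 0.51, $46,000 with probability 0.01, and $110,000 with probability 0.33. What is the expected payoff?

$120,310

EV = 0.15 × 132000 + 0.51 × 125000 + 0.01 × 46000 + 0.33 × 110000 = 19800 + 63750 + 460 + 36300 = 120310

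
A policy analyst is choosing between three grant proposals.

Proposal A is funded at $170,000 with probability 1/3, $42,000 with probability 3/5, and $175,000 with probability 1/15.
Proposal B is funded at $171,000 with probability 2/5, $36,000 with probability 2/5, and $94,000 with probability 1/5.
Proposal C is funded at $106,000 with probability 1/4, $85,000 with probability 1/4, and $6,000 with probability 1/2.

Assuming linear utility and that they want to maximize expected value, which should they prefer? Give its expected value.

Proposal A = 1/3 × 170000 + 3/5 × 42000 + 1/15 × 175000 = 56666.6667 + 25200 + 11666.6667 = 93533.3333
Proposal B = 2/5 × 171000 + 2/5 × 36000 + 1/5 × 94000 = 68400 + 14400 + 18800 = 101600
Proposal C = 1/4 × 106000 + 1/4 × 85000 + 1/2 × 6000 = 26500 + 21250 + 3000 = 50750

Proposal B ($101,600)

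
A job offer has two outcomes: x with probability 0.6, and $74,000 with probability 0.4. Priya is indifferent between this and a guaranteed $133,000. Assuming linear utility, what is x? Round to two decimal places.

x = $172,333.33

0.6·x + 0.4·74000 = 133000
0.6·x = 133000 − 29600 = 103400
x = 103400 / 0.6 = 172333.3333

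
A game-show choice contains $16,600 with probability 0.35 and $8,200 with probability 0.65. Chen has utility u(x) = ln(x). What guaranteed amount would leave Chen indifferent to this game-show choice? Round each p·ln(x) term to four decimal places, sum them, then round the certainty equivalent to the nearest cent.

$10,495.48

E[u] = 0.35·ln(16600) + 0.65·ln(8200) = 3.4010 + 5.8577 = 9.2587
CE = e^9.2587 ≈ 10495.48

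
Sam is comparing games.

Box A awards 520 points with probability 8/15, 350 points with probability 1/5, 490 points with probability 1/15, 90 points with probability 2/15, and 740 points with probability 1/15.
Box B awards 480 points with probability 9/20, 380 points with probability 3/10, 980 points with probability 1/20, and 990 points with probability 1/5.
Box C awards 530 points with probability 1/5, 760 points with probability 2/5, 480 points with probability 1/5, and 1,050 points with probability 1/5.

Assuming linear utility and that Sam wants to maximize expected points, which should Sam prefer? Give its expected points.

Box A = 8/15 × 520 + 1/5 × 350 + 1/15 × 490 + 2/15 × 90 + 1/15 × 740 = 277.3333 + 70 + 32.6667 + 12 + 49.3333 = 441.3333
Box B = 9/20 × 480 + 3/10 × 380 + 1/20 × 980 + 1/5 × 990 = 216 + 114 + 49 + 198 = 577
Box C = 1/5 × 530 + 2/5 × 760 + 1/5 × 480 + 1/5 × 1050 = 106 + 304 + 96 + 210 = 716

Box C (716 points)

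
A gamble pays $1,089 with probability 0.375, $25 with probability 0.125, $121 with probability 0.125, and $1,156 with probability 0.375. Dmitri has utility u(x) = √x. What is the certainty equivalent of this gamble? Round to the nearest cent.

$735.77

E[u] = 0.375·√1089 + 0.125·√25 + 0.125·√121 + 0.375·√1156 = 0.375·33 + 0.125·5 + 0.125·11 + 0.375·34 = 27.125
CE = (27.125)² = 735.765625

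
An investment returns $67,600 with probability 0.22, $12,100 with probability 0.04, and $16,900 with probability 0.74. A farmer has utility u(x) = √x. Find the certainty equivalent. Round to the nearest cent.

$24,900.84

E[u] = 0.22·√67600 + 0.04·√12100 + 0.74·√16900 = 0.22·260 + 0.04·110 + 0.74·130 = 157.8
CE = (157.8)² = 24900.84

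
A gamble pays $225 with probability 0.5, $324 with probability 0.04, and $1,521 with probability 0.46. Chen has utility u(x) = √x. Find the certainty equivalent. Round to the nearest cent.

E[u] = 0.5·√225 + 0.04·√324 + 0.46·√1521 = 0.5·15 + 0.04·18 + 0.46·39 = 26.16
CE = (26.16)² = 684.3456

$684.35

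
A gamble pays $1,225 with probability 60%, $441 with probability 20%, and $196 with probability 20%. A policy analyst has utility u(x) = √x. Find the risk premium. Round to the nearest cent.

E[u] = 0.6·√1225 + 0.2·√441 + 0.2·√196 = 0.6·35 + 0.2·21 + 0.2·14 = 28
CE = (28)² = 784
Risk premium = EV − CE = 862.4 − 784 = 78.4

$78.40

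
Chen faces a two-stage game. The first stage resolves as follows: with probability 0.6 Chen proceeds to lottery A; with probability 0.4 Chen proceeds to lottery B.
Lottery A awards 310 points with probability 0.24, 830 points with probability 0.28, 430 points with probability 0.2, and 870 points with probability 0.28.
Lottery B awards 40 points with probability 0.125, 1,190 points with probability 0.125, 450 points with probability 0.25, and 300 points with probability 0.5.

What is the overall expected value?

EV(A) = 0.24 × 310 + 0.28 × 830 + 0.2 × 430 + 0.28 × 870 = 74.4 + 232.4 + 86 + 243.6 = 636.4
EV(B) = 0.125 × 40 + 0.125 × 1190 + 0.25 × 450 + 0.5 × 300 = 5 + 148.75 + 112.5 + 150 = 416.25
Overall = 0.6 × 636.4 + 0.4 × 416.25 = 381.84 + 166.5 = 548.34

548.34 points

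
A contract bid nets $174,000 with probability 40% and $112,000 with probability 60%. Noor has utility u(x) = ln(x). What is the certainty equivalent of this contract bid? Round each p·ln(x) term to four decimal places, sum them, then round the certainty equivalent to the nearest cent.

$133,585.90

E[u] = 0.4·ln(174000) + 0.6·ln(112000) = 4.8267 + 6.9758 = 11.8025
CE = e^11.8025 ≈ 133585.90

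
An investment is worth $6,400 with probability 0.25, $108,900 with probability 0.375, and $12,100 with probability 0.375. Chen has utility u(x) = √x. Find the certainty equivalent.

$34,225

E[u] = 0.25·√6400 + 0.375·√108900 + 0.375·√12100 = 0.25·80 + 0.375·330 + 0.375·110 = 185
CE = (185)² = 34225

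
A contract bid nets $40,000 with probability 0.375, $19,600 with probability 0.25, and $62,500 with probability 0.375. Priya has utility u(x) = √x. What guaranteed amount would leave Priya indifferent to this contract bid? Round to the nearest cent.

$41,514.06

E[u] = 0.375·√40000 + 0.25·√19600 + 0.375·√62500 = 0.375·200 + 0.25·140 + 0.375·250 = 203.75
CE = (203.75)² = 41514.0625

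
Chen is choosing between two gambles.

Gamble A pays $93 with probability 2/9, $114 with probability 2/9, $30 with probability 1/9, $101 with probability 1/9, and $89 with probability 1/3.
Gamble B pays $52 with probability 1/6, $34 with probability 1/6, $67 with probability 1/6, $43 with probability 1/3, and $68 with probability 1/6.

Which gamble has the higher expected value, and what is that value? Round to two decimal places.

Gamble A ($90.22)

Gamble A = 2/9 × 93 + 2/9 × 114 + 1/9 × 30 + 1/9 × 101 + 1/3 × 89 = 20.6667 + 25.3333 + 3.3333 + 11.2222 + 29.6667 = 90.2222
Gamble B = 1/6 × 52 + 1/6 × 34 + 1/6 × 67 + 1/3 × 43 + 1/6 × 68 = 8.6667 + 5.6667 + 11.1667 + 14.3333 + 11.3333 = 51.1667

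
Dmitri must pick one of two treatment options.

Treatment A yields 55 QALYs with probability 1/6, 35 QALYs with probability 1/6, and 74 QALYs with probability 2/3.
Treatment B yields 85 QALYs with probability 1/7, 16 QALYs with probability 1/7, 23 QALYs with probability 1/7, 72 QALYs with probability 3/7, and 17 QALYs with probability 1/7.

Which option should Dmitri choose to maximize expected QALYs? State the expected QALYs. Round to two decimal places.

Treatment A (64.33 QALYs)

Treatment A = 1/6 × 55 + 1/6 × 35 + 2/3 × 74 = 9.1667 + 5.8333 + 49.3333 = 64.3333
Treatment B = 1/7 × 85 + 1/7 × 16 + 1/7 × 23 + 3/7 × 72 + 1/7 × 17 = 12.1429 + 2.2857 + 3.2857 + 30.8571 + 2.4286 = 51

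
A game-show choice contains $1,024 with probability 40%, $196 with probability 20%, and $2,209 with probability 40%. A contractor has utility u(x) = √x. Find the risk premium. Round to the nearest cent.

E[u] = 0.4·√1024 + 0.2·√196 + 0.4·√2209 = 0.4·32 + 0.2·14 + 0.4·47 = 34.4
CE = (34.4)² = 1183.36
Risk premium = EV − CE = 1332.4 − 1183.36 = 149.04

$149.04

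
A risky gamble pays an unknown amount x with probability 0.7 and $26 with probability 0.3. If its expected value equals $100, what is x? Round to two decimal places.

0.7·x + 0.3·26 = 100
0.7·x = 100 − 7.8 = 92.2
x = 92.2 / 0.7 = 131.7143

x = $131.71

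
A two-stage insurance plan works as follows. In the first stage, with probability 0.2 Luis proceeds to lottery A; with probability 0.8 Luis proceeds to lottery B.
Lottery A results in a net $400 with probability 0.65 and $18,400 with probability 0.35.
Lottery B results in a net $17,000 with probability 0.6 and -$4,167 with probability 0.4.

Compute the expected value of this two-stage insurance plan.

$8,166.56

EV(A) = 0.65 × 400 + 0.35 × 18400 = 260 + 6440 = 6700
EV(B) = 0.6 × 17000 + 0.4 × (-4167) = 10200 − 1666.8 = 8533.2
Overall = 0.2 × 6700 + 0.8 × 8533.2 = 1340 + 6826.56 = 8166.56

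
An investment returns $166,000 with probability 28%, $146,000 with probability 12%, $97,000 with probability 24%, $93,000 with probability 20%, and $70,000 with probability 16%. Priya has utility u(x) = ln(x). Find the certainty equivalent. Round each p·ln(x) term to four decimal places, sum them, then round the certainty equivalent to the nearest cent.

$111,457.65

E[u] = 0.28·ln(166000) + 0.12·ln(146000) + 0.24·ln(97000) + 0.2·ln(93000) + 0.16·ln(70000) = 3.3655 + 1.4270 + 2.7558 + 2.2881 + 1.7850 = 11.6214
CE = e^11.6214 ≈ 111457.65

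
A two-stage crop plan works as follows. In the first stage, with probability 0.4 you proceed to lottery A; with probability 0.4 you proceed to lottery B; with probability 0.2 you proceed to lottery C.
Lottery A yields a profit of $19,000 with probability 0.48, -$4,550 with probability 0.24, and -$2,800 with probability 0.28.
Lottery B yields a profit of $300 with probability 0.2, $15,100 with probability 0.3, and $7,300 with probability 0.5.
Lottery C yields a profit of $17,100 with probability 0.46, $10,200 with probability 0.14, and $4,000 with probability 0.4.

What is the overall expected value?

$8,372.40

EV(A) = 0.48 × 19000 + 0.24 × (-4550) + 0.28 × (-2800) = 9120 − 1092 − 784 = 7244
EV(B) = 0.2 × 300 + 0.3 × 15100 + 0.5 × 7300 = 60 + 4530 + 3650 = 8240
EV(C) = 0.46 × 17100 + 0.14 × 10200 + 0.4 × 4000 = 7866 + 1428 + 1600 = 10894
Overall = 0.4 × 7244 + 0.4 × 8240 + 0.2 × 10894 = 2897.6 + 3296 + 2178.8 = 8372.4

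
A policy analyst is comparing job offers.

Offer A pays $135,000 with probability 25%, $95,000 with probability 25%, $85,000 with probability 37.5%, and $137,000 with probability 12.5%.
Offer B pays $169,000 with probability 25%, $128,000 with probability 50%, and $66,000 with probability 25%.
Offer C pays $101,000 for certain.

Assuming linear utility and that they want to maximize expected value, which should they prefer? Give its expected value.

Offer A = 0.25 × 135000 + 0.25 × 95000 + 0.375 × 85000 + 0.125 × 137000 = 33750 + 23750 + 31875 + 17125 = 106500
Offer B = 0.25 × 169000 + 0.5 × 128000 + 0.25 × 66000 = 42250 + 64000 + 16500 = 122750
Offer C: 101000 (certain)

Offer B ($122,750)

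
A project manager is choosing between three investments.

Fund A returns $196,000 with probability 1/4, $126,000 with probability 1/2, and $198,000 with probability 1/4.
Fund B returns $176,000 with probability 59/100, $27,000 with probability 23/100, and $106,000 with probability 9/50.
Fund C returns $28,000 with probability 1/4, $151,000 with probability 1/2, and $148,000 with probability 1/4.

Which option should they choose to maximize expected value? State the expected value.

Fund A = 1/4 × 196000 + 1/2 × 126000 + 1/4 × 198000 = 49000 + 63000 + 49500 = 161500
Fund B = 59/100 × 176000 + 23/100 × 27000 + 9/50 × 106000 = 103840 + 6210 + 19080 = 129130
Fund C = 1/4 × 28000 + 1/2 × 151000 + 1/4 × 148000 = 7000 + 75500 + 37000 = 119500

Fund A ($161,500)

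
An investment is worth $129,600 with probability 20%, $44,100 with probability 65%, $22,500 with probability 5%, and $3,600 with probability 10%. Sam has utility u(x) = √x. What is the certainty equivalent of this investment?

E[u] = 0.2·√129600 + 0.65·√44100 + 0.05·√22500 + 0.1·√3600 = 0.2·360 + 0.65·210 + 0.05·150 + 0.1·60 = 222
CE = (222)² = 49284

$49,284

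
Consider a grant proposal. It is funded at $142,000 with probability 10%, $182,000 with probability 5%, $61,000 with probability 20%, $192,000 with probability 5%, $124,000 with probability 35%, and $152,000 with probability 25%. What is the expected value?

EV = 0.1 × 142000 + 0.05 × 182000 + 0.2 × 61000 + 0.05 × 192000 + 0.35 × 124000 + 0.25 × 152000 = 14200 + 9100 + 12200 + 9600 + 43400 + 38000 = 126500

$126,500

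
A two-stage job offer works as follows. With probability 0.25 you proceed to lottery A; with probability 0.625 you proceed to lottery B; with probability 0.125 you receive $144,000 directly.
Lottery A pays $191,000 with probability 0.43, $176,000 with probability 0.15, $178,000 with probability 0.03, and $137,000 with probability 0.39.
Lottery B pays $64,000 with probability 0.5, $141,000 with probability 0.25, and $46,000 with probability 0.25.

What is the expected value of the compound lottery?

$109,043.75

EV(A) = 0.43 × 191000 + 0.15 × 176000 + 0.03 × 178000 + 0.39 × 137000 = 82130 + 26400 + 5340 + 53430 = 167300
EV(B) = 0.5 × 64000 + 0.25 × 141000 + 0.25 × 46000 = 32000 + 35250 + 11500 = 78750
Branch C: 144000 (certain)
Overall = 0.25 × 167300 + 0.625 × 78750 + 0.125 × 144000 = 41825 + 49218.75 + 18000 = 109043.75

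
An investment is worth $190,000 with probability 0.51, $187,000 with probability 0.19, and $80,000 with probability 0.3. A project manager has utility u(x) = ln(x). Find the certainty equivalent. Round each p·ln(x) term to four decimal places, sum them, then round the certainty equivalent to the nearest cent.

$146,122.41

E[u] = 0.51·ln(190000) + 0.19·ln(187000) + 0.3·ln(80000) = 6.1989 + 2.3064 + 3.3869 = 11.8922
CE = e^11.8922 ≈ 146122.41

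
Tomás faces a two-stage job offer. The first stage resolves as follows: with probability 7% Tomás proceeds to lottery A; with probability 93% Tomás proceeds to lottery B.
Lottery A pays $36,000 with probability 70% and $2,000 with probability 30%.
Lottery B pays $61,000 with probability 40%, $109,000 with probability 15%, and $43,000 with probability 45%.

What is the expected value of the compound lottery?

$57,699

EV(A) = 0.7 × 36000 + 0.3 × 2000 = 25200 + 600 = 25800
EV(B) = 0.4 × 61000 + 0.15 × 109000 + 0.45 × 43000 = 24400 + 16350 + 19350 = 60100
Overall = 0.07 × 25800 + 0.93 × 60100 = 1806 + 55893 = 57699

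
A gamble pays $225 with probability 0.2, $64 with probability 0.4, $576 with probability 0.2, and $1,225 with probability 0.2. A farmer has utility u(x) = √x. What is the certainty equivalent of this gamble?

$324

E[u] = 0.2·√225 + 0.4·√64 + 0.2·√576 + 0.2·√1225 = 0.2·15 + 0.4·8 + 0.2·24 + 0.2·35 = 18
CE = (18)² = 324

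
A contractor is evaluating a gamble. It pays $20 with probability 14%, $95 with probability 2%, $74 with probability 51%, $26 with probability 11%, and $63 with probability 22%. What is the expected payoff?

EV = 0.14 × 20 + 0.02 × 95 + 0.51 × 74 + 0.11 × 26 + 0.22 × 63 = 2.8 + 1.9 + 37.74 + 2.86 + 13.86 = 59.16

$59.16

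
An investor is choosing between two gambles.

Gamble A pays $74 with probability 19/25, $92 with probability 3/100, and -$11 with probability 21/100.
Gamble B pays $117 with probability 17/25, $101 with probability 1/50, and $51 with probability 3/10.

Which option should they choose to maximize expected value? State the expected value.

Gamble A = 19/25 × 74 + 3/100 × 92 + 21/100 × (-11) = 56.24 + 2.76 − 2.31 = 56.69
Gamble B = 17/25 × 117 + 1/50 × 101 + 3/10 × 51 = 79.56 + 2.02 + 15.3 = 96.88

Gamble B ($96.88)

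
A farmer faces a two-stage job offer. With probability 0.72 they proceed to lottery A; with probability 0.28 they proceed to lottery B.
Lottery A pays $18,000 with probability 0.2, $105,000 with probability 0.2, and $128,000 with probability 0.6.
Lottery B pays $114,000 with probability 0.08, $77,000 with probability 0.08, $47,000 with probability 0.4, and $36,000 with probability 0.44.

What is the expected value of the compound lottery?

$86,985.60

EV(A) = 0.2 × 18000 + 0.2 × 105000 + 0.6 × 128000 = 3600 + 21000 + 76800 = 101400
EV(B) = 0.08 × 114000 + 0.08 × 77000 + 0.4 × 47000 + 0.44 × 36000 = 9120 + 6160 + 18800 + 15840 = 49920
Overall = 0.72 × 101400 + 0.28 × 49920 = 73008 + 13977.6 = 86985.6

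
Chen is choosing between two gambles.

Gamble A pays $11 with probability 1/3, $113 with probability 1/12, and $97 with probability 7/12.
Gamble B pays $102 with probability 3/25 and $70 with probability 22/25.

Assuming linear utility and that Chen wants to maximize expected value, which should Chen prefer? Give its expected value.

Gamble A = 1/3 × 11 + 1/12 × 113 + 7/12 × 97 = 3.6667 + 9.4167 + 56.5833 = 69.6667
Gamble B = 3/25 × 102 + 22/25 × 70 = 12.24 + 61.6 = 73.84

Gamble B ($73.84)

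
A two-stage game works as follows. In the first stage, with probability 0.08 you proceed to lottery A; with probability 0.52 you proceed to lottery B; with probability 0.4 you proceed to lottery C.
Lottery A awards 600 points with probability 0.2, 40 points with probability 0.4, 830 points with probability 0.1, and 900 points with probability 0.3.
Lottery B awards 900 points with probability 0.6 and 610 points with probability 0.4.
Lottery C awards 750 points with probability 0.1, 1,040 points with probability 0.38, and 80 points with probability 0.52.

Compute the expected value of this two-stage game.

EV(A) = 0.2 × 600 + 0.4 × 40 + 0.1 × 830 + 0.3 × 900 = 120 + 16 + 83 + 270 = 489
EV(B) = 0.6 × 900 + 0.4 × 610 = 540 + 244 = 784
EV(C) = 0.1 × 750 + 0.38 × 1040 + 0.52 × 80 = 75 + 395.2 + 41.6 = 511.8
Overall = 0.08 × 489 + 0.52 × 784 + 0.4 × 511.8 = 39.12 + 407.68 + 204.72 = 651.52

651.52 points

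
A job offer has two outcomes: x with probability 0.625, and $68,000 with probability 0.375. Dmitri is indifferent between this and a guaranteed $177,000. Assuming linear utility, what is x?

0.625·x + 0.375·68000 = 177000
0.625·x = 177000 − 25500 = 151500
x = 151500 / 0.625 = 242400

x = $242,400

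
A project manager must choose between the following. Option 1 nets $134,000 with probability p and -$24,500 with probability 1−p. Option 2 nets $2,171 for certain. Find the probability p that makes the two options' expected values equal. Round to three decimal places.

p·134000 + (1−p)·(-24500) = 2171
158500p − 24500 = 2171
p = (2171 + 24500) / 158500

p = 0.168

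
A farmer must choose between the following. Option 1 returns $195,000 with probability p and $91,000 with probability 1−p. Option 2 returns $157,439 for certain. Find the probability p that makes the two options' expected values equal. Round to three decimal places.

p = 0.639

p·195000 + (1−p)·91000 = 157439
104000p + 91000 = 157439
p = (157439 − 91000) / 104000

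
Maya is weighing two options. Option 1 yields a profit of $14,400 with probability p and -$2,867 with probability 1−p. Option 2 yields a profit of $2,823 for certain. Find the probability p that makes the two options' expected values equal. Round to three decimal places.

p = 0.330

p·14400 + (1−p)·(-2867) = 2823
17267p − 2867 = 2823
p = (2823 + 2867) / 17267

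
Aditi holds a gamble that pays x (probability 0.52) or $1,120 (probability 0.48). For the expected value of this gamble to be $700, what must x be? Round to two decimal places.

0.52·x + 0.48·1120 = 700
0.52·x = 700 − 537.6 = 162.4
x = 162.4 / 0.52 = 312.3077

x = $312.31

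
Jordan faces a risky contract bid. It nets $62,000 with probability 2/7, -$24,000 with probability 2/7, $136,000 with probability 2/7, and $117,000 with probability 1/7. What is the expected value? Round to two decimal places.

EV = 2/7 × 62000 + 2/7 × (-24000) + 2/7 × 136000 + 1/7 × 117000 = 17714.2857 − 6857.1429 + 38857.1429 + 16714.2857 = 66428.5714

$66,428.57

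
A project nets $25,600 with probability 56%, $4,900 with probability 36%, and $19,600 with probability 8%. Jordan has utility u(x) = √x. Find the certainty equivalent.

E[u] = 0.56·√25600 + 0.36·√4900 + 0.08·√19600 = 0.56·160 + 0.36·70 + 0.08·140 = 126
CE = (126)² = 15876

$15,876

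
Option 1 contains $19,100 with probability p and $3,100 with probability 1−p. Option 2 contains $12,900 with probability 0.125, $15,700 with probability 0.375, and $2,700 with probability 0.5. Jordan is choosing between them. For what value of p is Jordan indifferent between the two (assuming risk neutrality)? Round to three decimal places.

EV(Option 2) = 0.125 × 12900 + 0.375 × 15700 + 0.5 × 2700 = 1612.5 + 5887.5 + 1350 = 8850
p·19100 + (1−p)·3100 = 8850
16000p + 3100 = 8850
p = (8850 − 3100) / 16000

p = 0.359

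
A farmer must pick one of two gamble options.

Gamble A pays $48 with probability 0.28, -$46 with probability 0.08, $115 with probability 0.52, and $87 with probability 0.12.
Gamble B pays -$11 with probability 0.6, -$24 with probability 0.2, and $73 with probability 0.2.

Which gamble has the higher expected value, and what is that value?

Gamble A ($80)

Gamble A = 0.28 × 48 + 0.08 × (-46) + 0.52 × 115 + 0.12 × 87 = 13.44 − 3.68 + 59.8 + 10.44 = 80
Gamble B = 0.6 × (-11) + 0.2 × (-24) + 0.2 × 73 = -6.6 − 4.8 + 14.6 = 3.2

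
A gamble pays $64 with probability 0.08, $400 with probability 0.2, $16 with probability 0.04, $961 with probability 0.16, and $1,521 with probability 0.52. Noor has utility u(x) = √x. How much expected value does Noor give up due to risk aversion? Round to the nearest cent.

E[u] = 0.08·√64 + 0.2·√400 + 0.04·√16 + 0.16·√961 + 0.52·√1521 = 0.08·8 + 0.2·20 + 0.04·4 + 0.16·31 + 0.52·39 = 30.04
CE = (30.04)² = 902.4016
Risk premium = EV − CE = 1030.44 − 902.4016 = 128.0384

$128.04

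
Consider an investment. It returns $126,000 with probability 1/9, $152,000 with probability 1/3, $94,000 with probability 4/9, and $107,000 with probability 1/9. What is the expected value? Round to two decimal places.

EV = 1/9 × 126000 + 1/3 × 152000 + 4/9 × 94000 + 1/9 × 107000 = 14000 + 50666.6667 + 41777.7778 + 11888.8889 = 118333.3333

$118,333.33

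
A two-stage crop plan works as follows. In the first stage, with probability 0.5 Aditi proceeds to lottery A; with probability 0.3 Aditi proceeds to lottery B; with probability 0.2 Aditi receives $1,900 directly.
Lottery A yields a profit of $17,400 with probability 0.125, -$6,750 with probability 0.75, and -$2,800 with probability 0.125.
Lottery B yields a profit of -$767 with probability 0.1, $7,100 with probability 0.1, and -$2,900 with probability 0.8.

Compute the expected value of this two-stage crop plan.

EV(A) = 0.125 × 17400 + 0.75 × (-6750) + 0.125 × (-2800) = 2175 − 5062.5 − 350 = -3237.5
EV(B) = 0.1 × (-767) + 0.1 × 7100 + 0.8 × (-2900) = -76.7 + 710 − 2320 = -1686.7
Branch C: 1900 (certain)
Overall = 0.5 × (-3237.5) + 0.3 × (-1686.7) + 0.2 × 1900 = -1618.75 − 506.01 + 380 = -1744.76

-$1,744.76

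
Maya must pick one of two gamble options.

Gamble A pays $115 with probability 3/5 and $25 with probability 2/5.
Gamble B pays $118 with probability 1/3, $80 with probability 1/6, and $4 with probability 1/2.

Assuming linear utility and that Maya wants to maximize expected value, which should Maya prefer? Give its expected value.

Gamble A ($79)

Gamble A = 3/5 × 115 + 2/5 × 25 = 69 + 10 = 79
Gamble B = 1/3 × 118 + 1/6 × 80 + 1/2 × 4 = 39.3333 + 13.3333 + 2 = 54.6667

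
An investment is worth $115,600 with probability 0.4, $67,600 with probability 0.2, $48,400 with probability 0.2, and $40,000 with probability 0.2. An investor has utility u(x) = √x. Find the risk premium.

E[u] = 0.4·√115600 + 0.2·√67600 + 0.2·√48400 + 0.2·√40000 = 0.4·340 + 0.2·260 + 0.2·220 + 0.2·200 = 272
CE = (272)² = 73984
Risk premium = EV − CE = 77440 − 73984 = 3456

$3,456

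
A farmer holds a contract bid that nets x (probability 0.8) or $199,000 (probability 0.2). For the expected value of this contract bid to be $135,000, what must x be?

x = $119,000

0.8·x + 0.2·199000 = 135000
0.8·x = 135000 − 39800 = 95200
x = 95200 / 0.8 = 119000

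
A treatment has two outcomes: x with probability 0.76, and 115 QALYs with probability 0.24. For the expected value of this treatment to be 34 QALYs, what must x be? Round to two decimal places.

x = 8.42 QALYs

0.76·x + 0.24·115 = 34
0.76·x = 34 − 27.6 = 6.4
x = 6.4 / 0.76 = 8.4211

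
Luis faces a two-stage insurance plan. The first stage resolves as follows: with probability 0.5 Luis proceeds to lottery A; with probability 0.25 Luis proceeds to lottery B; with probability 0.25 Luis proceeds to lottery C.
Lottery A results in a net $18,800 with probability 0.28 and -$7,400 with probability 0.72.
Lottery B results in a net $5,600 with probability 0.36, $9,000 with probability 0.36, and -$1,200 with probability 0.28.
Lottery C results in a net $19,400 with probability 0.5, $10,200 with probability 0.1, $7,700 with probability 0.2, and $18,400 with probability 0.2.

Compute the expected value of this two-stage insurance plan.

EV(A) = 0.28 × 18800 + 0.72 × (-7400) = 5264 − 5328 = -64
EV(B) = 0.36 × 5600 + 0.36 × 9000 + 0.28 × (-1200) = 2016 + 3240 − 336 = 4920
EV(C) = 0.5 × 19400 + 0.1 × 10200 + 0.2 × 7700 + 0.2 × 18400 = 9700 + 1020 + 1540 + 3680 = 15940
Overall = 0.5 × (-64) + 0.25 × 4920 + 0.25 × 15940 = -32 + 1230 + 3985 = 5183

$5,183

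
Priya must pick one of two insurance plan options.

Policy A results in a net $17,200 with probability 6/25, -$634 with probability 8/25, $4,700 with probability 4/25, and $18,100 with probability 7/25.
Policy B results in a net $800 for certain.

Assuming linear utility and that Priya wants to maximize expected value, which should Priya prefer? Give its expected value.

Policy A ($9,745.12)

Policy A = 6/25 × 17200 + 8/25 × (-634) + 4/25 × 4700 + 7/25 × 18100 = 4128 − 202.88 + 752 + 5068 = 9745.12
Policy B: 800 (certain)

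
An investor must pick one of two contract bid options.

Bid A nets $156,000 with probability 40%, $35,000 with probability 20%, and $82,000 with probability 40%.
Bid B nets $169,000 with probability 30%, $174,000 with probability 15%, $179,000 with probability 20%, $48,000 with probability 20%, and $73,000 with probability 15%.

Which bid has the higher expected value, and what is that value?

Bid A = 0.4 × 156000 + 0.2 × 35000 + 0.4 × 82000 = 62400 + 7000 + 32800 = 102200
Bid B = 0.3 × 169000 + 0.15 × 174000 + 0.2 × 179000 + 0.2 × 48000 + 0.15 × 73000 = 50700 + 26100 + 35800 + 9600 + 10950 = 133150

Bid B ($133,150)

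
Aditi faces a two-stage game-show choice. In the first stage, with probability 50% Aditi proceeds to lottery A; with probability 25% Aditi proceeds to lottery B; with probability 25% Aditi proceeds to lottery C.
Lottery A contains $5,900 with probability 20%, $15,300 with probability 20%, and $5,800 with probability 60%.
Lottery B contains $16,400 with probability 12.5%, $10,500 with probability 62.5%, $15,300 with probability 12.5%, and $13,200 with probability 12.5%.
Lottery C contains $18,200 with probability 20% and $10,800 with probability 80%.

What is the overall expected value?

EV(A) = 0.2 × 5900 + 0.2 × 15300 + 0.6 × 5800 = 1180 + 3060 + 3480 = 7720
EV(B) = 0.125 × 16400 + 0.625 × 10500 + 0.125 × 15300 + 0.125 × 13200 = 2050 + 6562.5 + 1912.5 + 1650 = 12175
EV(C) = 0.2 × 18200 + 0.8 × 10800 = 3640 + 8640 = 12280
Overall = 0.5 × 7720 + 0.25 × 12175 + 0.25 × 12280 = 3860 + 3043.75 + 3070 = 9973.75

$9,973.75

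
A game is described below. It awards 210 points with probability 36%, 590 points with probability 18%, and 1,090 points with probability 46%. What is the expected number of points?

683.2 points

EV = 0.36 × 210 + 0.18 × 590 + 0.46 × 1090 = 75.6 + 106.2 + 501.4 = 683.2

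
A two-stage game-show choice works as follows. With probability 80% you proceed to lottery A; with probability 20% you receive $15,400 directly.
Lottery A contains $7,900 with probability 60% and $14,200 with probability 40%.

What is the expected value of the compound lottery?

EV(A) = 0.6 × 7900 + 0.4 × 14200 = 4740 + 5680 = 10420
Branch B: 15400 (certain)
Overall = 0.8 × 10420 + 0.2 × 15400 = 8336 + 3080 = 11416

$11,416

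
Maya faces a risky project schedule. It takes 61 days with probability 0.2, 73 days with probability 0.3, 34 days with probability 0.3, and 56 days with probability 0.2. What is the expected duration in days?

55.5 days

EV = 0.2 × 61 + 0.3 × 73 + 0.3 × 34 + 0.2 × 56 = 12.2 + 21.9 + 10.2 + 11.2 = 55.5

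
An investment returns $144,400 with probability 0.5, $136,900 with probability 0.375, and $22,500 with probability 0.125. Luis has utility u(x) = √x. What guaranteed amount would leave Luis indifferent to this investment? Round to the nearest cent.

$120,756.25

E[u] = 0.5·√144400 + 0.375·√136900 + 0.125·√22500 = 0.5·380 + 0.375·370 + 0.125·150 = 347.5
CE = (347.5)² = 120756.25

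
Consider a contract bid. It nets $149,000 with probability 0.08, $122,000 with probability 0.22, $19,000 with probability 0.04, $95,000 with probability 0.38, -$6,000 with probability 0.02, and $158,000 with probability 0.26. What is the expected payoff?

$116,580

EV = 0.08 × 149000 + 0.22 × 122000 + 0.04 × 19000 + 0.38 × 95000 + 0.02 × (-6000) + 0.26 × 158000 = 11920 + 26840 + 760 + 36100 − 120 + 41080 = 116580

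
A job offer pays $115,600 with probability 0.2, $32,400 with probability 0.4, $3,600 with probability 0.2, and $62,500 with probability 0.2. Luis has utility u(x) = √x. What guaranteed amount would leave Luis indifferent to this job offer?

$40,804

E[u] = 0.2·√115600 + 0.4·√32400 + 0.2·√3600 + 0.2·√62500 = 0.2·340 + 0.4·180 + 0.2·60 + 0.2·250 = 202
CE = (202)² = 40804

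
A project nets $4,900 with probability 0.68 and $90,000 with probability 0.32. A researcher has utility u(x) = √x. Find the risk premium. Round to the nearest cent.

$11,511.04

E[u] = 0.68·√4900 + 0.32·√90000 = 0.68·70 + 0.32·300 = 143.6
CE = (143.6)² = 20620.96
Risk premium = EV − CE = 32132 − 20620.96 = 11511.04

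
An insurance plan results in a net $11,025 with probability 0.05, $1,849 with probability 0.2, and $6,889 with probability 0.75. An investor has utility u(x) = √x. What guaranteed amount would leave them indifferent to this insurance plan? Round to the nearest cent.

E[u] = 0.05·√11025 + 0.2·√1849 + 0.75·√6889 = 0.05·105 + 0.2·43 + 0.75·83 = 76.1
CE = (76.1)² = 5791.21

$5,791.21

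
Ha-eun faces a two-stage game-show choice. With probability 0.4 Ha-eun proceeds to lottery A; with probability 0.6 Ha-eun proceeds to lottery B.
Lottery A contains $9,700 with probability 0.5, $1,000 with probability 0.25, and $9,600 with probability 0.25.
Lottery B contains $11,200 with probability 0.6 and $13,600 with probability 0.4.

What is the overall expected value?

$10,296

EV(A) = 0.5 × 9700 + 0.25 × 1000 + 0.25 × 9600 = 4850 + 250 + 2400 = 7500
EV(B) = 0.6 × 11200 + 0.4 × 13600 = 6720 + 5440 = 12160
Overall = 0.4 × 7500 + 0.6 × 12160 = 3000 + 7296 = 10296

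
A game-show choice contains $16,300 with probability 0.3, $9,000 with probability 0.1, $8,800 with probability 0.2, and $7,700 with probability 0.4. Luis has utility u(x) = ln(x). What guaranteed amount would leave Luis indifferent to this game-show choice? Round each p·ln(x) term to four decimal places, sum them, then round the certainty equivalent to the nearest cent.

E[u] = 0.3·ln(16300) + 0.1·ln(9000) + 0.2·ln(8800) + 0.4·ln(7700) = 2.9097 + 0.9105 + 1.8165 + 3.5796 = 9.2163
CE = e^9.2163 ≈ 10059.77

$10,059.77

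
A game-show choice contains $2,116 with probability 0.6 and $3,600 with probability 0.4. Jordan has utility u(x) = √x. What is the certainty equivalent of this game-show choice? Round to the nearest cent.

E[u] = 0.6·√2116 + 0.4·√3600 = 0.6·46 + 0.4·60 = 51.6
CE = (51.6)² = 2662.56

$2,662.56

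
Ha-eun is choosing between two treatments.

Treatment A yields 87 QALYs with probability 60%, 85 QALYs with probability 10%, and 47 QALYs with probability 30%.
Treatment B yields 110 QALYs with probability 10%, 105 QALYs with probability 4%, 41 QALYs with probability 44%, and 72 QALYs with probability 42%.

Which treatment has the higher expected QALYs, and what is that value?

Treatment A = 0.6 × 87 + 0.1 × 85 + 0.3 × 47 = 52.2 + 8.5 + 14.1 = 74.8
Treatment B = 0.1 × 110 + 0.04 × 105 + 0.44 × 41 + 0.42 × 72 = 11 + 4.2 + 18.04 + 30.24 = 63.48

Treatment A (74.8 QALYs)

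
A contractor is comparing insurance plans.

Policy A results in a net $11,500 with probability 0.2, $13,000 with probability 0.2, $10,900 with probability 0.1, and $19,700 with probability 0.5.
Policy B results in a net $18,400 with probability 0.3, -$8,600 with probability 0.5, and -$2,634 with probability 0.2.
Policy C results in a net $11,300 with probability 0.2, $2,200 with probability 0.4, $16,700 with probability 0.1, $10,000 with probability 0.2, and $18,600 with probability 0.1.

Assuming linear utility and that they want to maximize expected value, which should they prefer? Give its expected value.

Policy A = 0.2 × 11500 + 0.2 × 13000 + 0.1 × 10900 + 0.5 × 19700 = 2300 + 2600 + 1090 + 9850 = 15840
Policy B = 0.3 × 18400 + 0.5 × (-8600) + 0.2 × (-2634) = 5520 − 4300 − 526.8 = 693.2
Policy C = 0.2 × 11300 + 0.4 × 2200 + 0.1 × 16700 + 0.2 × 10000 + 0.1 × 18600 = 2260 + 880 + 1670 + 2000 + 1860 = 8670

Policy A ($15,840)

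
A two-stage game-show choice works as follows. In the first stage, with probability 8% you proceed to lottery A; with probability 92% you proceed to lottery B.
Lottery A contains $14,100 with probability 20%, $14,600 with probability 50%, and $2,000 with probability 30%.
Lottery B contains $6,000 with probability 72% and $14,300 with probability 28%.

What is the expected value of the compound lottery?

EV(A) = 0.2 × 14100 + 0.5 × 14600 + 0.3 × 2000 = 2820 + 7300 + 600 = 10720
EV(B) = 0.72 × 6000 + 0.28 × 14300 = 4320 + 4004 = 8324
Overall = 0.08 × 10720 + 0.92 × 8324 = 857.6 + 7658.08 = 8515.68

$8,515.68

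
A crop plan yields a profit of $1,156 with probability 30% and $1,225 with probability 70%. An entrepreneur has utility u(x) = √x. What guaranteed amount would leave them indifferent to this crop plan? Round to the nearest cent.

$1,204.09

E[u] = 0.3·√1156 + 0.7·√1225 = 0.3·34 + 0.7·35 = 34.7
CE = (34.7)² = 1204.09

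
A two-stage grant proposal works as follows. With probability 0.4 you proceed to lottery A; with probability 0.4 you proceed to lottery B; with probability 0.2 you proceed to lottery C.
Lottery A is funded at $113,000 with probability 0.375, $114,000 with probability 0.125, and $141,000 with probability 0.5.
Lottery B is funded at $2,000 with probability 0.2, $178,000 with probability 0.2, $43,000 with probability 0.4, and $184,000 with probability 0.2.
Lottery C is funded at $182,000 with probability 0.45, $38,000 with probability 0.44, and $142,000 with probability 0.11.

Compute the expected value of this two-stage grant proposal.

$109,698

EV(A) = 0.375 × 113000 + 0.125 × 114000 + 0.5 × 141000 = 42375 + 14250 + 70500 = 127125
EV(B) = 0.2 × 2000 + 0.2 × 178000 + 0.4 × 43000 + 0.2 × 184000 = 400 + 35600 + 17200 + 36800 = 90000
EV(C) = 0.45 × 182000 + 0.44 × 38000 + 0.11 × 142000 = 81900 + 16720 + 15620 = 114240
Overall = 0.4 × 127125 + 0.4 × 90000 + 0.2 × 114240 = 50850 + 36000 + 22848 = 109698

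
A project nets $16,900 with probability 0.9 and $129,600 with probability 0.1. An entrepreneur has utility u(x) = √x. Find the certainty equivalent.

$23,409

E[u] = 0.9·√16900 + 0.1·√129600 = 0.9·130 + 0.1·360 = 153
CE = (153)² = 23409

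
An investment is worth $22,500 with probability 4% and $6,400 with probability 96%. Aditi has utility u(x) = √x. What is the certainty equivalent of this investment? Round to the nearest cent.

$6,855.84

E[u] = 0.04·√22500 + 0.96·√6400 = 0.04·150 + 0.96·80 = 82.8
CE = (82.8)² = 6855.84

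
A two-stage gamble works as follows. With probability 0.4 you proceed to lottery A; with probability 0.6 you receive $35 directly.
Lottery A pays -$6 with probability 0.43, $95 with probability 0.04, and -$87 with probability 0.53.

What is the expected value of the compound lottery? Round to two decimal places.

EV(A) = 0.43 × (-6) + 0.04 × 95 + 0.53 × (-87) = -2.58 + 3.8 − 46.11 = -44.89
Branch B: 35 (certain)
Overall = 0.4 × (-44.89) + 0.6 × 35 = -17.956 + 21 = 3.044

$3.04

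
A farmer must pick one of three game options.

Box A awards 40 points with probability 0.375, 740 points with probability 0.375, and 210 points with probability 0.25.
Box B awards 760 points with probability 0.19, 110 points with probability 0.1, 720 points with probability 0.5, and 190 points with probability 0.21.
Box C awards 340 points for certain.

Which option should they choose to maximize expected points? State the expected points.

Box B (555.3 points)

Box A = 0.375 × 40 + 0.375 × 740 + 0.25 × 210 = 15 + 277.5 + 52.5 = 345
Box B = 0.19 × 760 + 0.1 × 110 + 0.5 × 720 + 0.21 × 190 = 144.4 + 11 + 360 + 39.9 = 555.3
Box C: 340 (certain)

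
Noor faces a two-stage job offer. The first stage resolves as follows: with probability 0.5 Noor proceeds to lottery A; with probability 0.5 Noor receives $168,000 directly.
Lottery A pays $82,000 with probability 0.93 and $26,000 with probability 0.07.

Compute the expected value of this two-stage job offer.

$123,040

EV(A) = 0.93 × 82000 + 0.07 × 26000 = 76260 + 1820 = 78080
Branch B: 168000 (certain)
Overall = 0.5 × 78080 + 0.5 × 168000 = 39040 + 84000 = 123040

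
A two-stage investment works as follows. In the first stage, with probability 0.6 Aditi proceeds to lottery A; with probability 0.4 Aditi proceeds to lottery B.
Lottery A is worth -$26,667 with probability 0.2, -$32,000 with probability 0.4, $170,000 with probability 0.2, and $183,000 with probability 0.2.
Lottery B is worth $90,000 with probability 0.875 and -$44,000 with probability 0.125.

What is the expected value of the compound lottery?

EV(A) = 0.2 × (-26667) + 0.4 × (-32000) + 0.2 × 170000 + 0.2 × 183000 = -5333.4 − 12800 + 34000 + 36600 = 52466.6
EV(B) = 0.875 × 90000 + 0.125 × (-44000) = 78750 − 5500 = 73250
Overall = 0.6 × 52466.6 + 0.4 × 73250 = 31479.96 + 29300 = 60779.96

$60,779.96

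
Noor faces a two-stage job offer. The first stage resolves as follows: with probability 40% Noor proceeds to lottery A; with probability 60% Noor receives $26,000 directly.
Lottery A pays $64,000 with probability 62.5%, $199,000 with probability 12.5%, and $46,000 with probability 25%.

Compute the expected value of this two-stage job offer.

EV(A) = 0.625 × 64000 + 0.125 × 199000 + 0.25 × 46000 = 40000 + 24875 + 11500 = 76375
Branch B: 26000 (certain)
Overall = 0.4 × 76375 + 0.6 × 26000 = 30550 + 15600 = 46150

$46,150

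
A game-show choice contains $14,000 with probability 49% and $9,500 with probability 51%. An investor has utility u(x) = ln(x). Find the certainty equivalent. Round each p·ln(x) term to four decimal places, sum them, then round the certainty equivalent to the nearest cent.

E[u] = 0.49·ln(14000) + 0.51·ln(9500) = 4.6779 + 4.6711 = 9.3490
CE = e^9.3490 ≈ 11487.33

$11,487.33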